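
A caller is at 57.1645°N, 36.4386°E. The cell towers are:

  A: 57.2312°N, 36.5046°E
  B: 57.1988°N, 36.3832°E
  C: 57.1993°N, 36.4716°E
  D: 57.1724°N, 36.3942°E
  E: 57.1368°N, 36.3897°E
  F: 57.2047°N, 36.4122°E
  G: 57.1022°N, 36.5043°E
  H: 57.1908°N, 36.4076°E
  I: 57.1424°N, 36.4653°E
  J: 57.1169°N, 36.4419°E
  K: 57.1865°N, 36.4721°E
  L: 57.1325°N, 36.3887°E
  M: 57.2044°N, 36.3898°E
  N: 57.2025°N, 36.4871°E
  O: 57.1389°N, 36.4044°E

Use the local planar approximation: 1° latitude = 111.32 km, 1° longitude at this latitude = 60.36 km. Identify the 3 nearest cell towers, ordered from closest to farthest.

D, I, K

Distances from 57.1645°N, 36.4386°E:
A: √((0.0667·111.32)² + (0.0660·60.36)²) = √(55.131278 + 15.870344) = 8.4262 km
B: √((0.0343·111.32)² + (-0.0554·60.36)²) = √(14.579232 + 11.181961) = 5.0755 km
C: √((0.0348·111.32)² + (0.0330·60.36)²) = √(15.007380 + 3.967586) = 4.3560 km
D: √((0.0079·111.32)² + (-0.0444·60.36)²) = √(0.773394 + 7.182314) = 2.8206 km
E: √((-0.0277·111.32)² + (-0.0489·60.36)²) = √(9.508367 + 8.711966) = 4.2685 km
F: √((0.0402·111.32)² + (-0.0264·60.36)²) = √(20.026198 + 2.539255) = 4.7503 km
G: √((-0.0623·111.32)² + (0.0657·60.36)²) = √(48.097498 + 15.726396) = 7.9890 km
H: √((0.0263·111.32)² + (-0.0310·60.36)²) = √(8.571521 + 3.501240) = 3.4746 km
I: √((-0.0221·111.32)² + (0.0267·60.36)²) = √(6.052446 + 2.597293) = 2.9410 km
J: √((-0.0476·111.32)² + (0.0033·60.36)²) = √(28.077621 + 0.039676) = 5.3026 km
K: √((0.0220·111.32)² + (0.0335·60.36)²) = √(5.997797 + 4.088727) = 3.1759 km
L: √((-0.0320·111.32)² + (-0.0499·60.36)²) = √(12.689554 + 9.071927) = 4.6649 km
M: √((0.0399·111.32)² + (-0.0488·60.36)²) = √(19.728415 + 8.676371) = 5.3296 km
N: √((0.0380·111.32)² + (0.0485·60.36)²) = √(17.894254 + 8.570022) = 5.1443 km
O: √((-0.0256·111.32)² + (-0.0342·60.36)²) = √(8.121314 + 4.261384) = 3.5189 km
Sorted: D (2.8206 km) < I (2.9410 km) < K (3.1759 km) < H (3.4746 km) < O (3.5189 km) < …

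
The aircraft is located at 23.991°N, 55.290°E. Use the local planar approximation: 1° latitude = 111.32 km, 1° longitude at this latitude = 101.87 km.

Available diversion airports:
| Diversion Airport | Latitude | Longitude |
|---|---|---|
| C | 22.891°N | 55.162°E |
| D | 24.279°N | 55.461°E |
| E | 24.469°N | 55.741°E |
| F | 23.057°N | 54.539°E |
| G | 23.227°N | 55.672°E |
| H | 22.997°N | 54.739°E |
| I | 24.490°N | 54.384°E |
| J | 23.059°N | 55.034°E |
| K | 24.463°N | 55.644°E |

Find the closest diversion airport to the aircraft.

D

Distances from 23.991°N, 55.290°E:
C: √((-1.100·111.32)² + (-0.128·101.87)²) = √(14994.49230 + 170.02491) = 123.144 km
D: √((0.288·111.32)² + (0.171·101.87)²) = √(1027.85386 + 303.44839) = 36.487 km
E: √((0.478·111.32)² + (0.451·101.87)²) = √(2831.40626 + 2110.79325) = 70.301 km
F: √((-0.934·111.32)² + (-0.751·101.87)²) = √(10810.35978 + 5852.91863) = 129.086 km
G: √((-0.764·111.32)² + (0.382·101.87)²) = √(7233.24395 + 1514.32586) = 93.528 km
H: √((-0.994·111.32)² + (-0.551·101.87)²) = √(12243.88281 + 3150.61844) = 124.075 km
I: √((0.499·111.32)² + (-0.906·101.87)²) = √(3085.65585 + 8518.22305) = 107.721 km
J: √((-0.932·111.32)² + (-0.256·101.87)²) = √(10764.11230 + 680.09964) = 106.978 km
K: √((0.472·111.32)² + (0.354·101.87)²) = √(2760.77105 + 1300.46640) = 63.728 km
Minimum: D at 36.487 km.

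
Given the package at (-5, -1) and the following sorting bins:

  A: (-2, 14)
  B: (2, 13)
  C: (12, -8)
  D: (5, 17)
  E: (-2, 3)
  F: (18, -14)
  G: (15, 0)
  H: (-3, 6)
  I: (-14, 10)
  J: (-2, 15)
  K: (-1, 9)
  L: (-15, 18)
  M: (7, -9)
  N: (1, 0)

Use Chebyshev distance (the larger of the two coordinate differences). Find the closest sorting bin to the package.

Distances from (-5, -1):
A: max(|3|, |15|) = 15
B: max(|7|, |14|) = 14
C: max(|17|, |-7|) = 17
D: max(|10|, |18|) = 18
E: max(|3|, |4|) = 4
F: max(|23|, |-13|) = 23
G: max(|20|, |1|) = 20
H: max(|2|, |7|) = 7
I: max(|-9|, |11|) = 11
J: max(|3|, |16|) = 16
K: max(|4|, |10|) = 10
L: max(|-10|, |19|) = 19
M: max(|12|, |-8|) = 12
N: max(|6|, |1|) = 6
Minimum: E at 4.

E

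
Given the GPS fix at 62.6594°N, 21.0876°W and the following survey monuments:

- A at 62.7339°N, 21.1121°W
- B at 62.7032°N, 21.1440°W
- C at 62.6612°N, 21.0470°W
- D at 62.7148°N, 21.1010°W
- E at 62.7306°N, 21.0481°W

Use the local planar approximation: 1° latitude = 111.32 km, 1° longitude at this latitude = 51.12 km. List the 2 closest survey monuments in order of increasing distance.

Distances from 62.6594°N, 21.0876°W:
A: √((0.0745·111.32)² + (-0.0245·51.12)²) = √(68.779488 + 1.568606) = 8.3874 km
B: √((0.0438·111.32)² + (-0.0564·51.12)²) = √(23.773582 + 8.312658) = 5.6645 km
C: √((0.0018·111.32)² + (0.0406·51.12)²) = √(0.040151 + 4.307584) = 2.0851 km
D: √((0.0554·111.32)² + (-0.0134·51.12)²) = √(38.033468 + 0.469236) = 6.2051 km
E: √((0.0712·111.32)² + (0.0395·51.12)²) = √(62.821222 + 4.077330) = 8.1792 km
Sorted: C (2.0851 km) < B (5.6645 km) < D (6.2051 km) < E (8.1792 km) < …

C, B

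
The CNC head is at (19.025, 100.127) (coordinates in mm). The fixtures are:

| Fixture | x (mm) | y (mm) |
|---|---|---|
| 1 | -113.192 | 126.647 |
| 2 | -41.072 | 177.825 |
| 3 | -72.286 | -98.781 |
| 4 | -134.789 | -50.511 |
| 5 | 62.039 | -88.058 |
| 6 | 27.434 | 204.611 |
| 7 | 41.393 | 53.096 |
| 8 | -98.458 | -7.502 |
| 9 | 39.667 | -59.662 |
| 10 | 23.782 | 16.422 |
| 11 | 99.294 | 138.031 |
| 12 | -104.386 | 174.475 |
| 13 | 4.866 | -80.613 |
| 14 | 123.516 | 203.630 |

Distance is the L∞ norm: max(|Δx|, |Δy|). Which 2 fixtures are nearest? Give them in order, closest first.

Distances from (19.025, 100.127):
1: 132.217 mm
2: 77.698 mm
3: 198.908 mm
4: 153.814 mm
5: 188.185 mm
6: 104.484 mm
7: 47.031 mm
8: 117.483 mm
9: 159.789 mm
10: 83.705 mm
11: 80.269 mm
12: 123.411 mm
13: 180.740 mm
14: 104.491 mm
Sorted: 7 (47.031 mm) < 2 (77.698 mm) < 11 (80.269 mm) < 10 (83.705 mm) < …

7, 2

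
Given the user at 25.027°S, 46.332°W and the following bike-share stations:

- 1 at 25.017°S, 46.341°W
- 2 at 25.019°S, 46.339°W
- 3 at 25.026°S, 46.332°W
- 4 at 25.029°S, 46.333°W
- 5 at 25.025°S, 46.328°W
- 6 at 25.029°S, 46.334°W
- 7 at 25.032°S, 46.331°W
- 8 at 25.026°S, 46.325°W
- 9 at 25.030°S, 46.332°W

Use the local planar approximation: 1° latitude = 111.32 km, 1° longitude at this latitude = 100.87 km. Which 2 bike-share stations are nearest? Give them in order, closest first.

3, 4

Distances from 25.027°S, 46.332°W:
1: 1.436 km
2: 1.137 km
3: 0.111 km
4: 0.244 km
5: 0.461 km
6: 0.300 km
7: 0.566 km
8: 0.715 km
9: 0.334 km
Sorted: 3 (0.111 km) < 4 (0.244 km) < 6 (0.300 km) < 9 (0.334 km) < …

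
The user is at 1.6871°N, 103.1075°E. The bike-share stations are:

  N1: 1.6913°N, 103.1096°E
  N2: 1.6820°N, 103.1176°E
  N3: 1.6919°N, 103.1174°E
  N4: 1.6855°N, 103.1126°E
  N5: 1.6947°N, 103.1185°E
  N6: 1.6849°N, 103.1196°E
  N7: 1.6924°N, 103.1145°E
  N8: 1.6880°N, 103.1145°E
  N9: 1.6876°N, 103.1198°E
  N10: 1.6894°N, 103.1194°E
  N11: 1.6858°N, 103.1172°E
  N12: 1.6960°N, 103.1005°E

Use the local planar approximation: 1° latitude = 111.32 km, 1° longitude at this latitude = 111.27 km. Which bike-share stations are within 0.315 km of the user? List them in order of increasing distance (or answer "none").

none

Distances from 1.6871°N, 103.1075°E:
N1: √((0.0042·111.32)² + (0.0021·111.27)²) = √(0.218597 + 0.054600) = 0.5227 km
N2: √((-0.0051·111.32)² + (0.0101·111.27)²) = √(0.322320 + 1.262987) = 1.2591 km
N3: √((0.0048·111.32)² + (0.0099·111.27)²) = √(0.285515 + 1.213463) = 1.2243 km
N4: √((-0.0016·111.32)² + (0.0051·111.27)²) = √(0.031724 + 0.322030) = 0.5948 km
N5: √((0.0076·111.32)² + (0.0110·111.27)²) = √(0.715770 + 1.498103) = 1.4879 km
N6: √((-0.0022·111.32)² + (0.0121·111.27)²) = √(0.059978 + 1.812704) = 1.3685 km
N7: √((0.0053·111.32)² + (0.0070·111.27)²) = √(0.348095 + 0.606670) = 0.9771 km
N8: √((0.0009·111.32)² + (0.0070·111.27)²) = √(0.010038 + 0.606670) = 0.7853 km
N9: √((0.0005·111.32)² + (0.0123·111.27)²) = √(0.003098 + 1.873123) = 1.3698 km
N10: √((0.0023·111.32)² + (0.0119·111.27)²) = √(0.065554 + 1.753275) = 1.3486 km
N11: √((-0.0013·111.32)² + (0.0097·111.27)²) = √(0.020943 + 1.164930) = 1.0890 km
N12: √((0.0089·111.32)² + (-0.0070·111.27)²) = √(0.981582 + 0.606670) = 1.2603 km
Threshold 0.315 km: none within range.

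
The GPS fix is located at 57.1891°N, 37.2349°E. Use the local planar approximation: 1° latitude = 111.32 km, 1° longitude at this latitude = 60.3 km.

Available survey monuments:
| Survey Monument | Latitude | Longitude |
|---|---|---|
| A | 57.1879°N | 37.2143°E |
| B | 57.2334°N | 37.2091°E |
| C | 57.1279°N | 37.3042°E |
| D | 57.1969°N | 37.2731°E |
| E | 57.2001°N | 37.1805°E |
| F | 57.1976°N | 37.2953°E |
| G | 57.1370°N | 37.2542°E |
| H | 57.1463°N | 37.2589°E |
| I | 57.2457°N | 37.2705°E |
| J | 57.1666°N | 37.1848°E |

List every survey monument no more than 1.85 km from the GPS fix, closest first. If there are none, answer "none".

A

Distances from 57.1891°N, 37.2349°E:
A: √((-0.0012·111.32)² + (-0.0206·60.3)²) = √(0.017845 + 1.543011) = 1.2493 km
B: √((0.0443·111.32)² + (-0.0258·60.3)²) = √(24.319456 + 2.420327) = 5.1711 km
C: √((-0.0612·111.32)² + (0.0693·60.3)²) = √(46.414026 + 17.462286) = 7.9923 km
D: √((0.0078·111.32)² + (0.0382·60.3)²) = √(0.753938 + 5.305928) = 2.4617 km
E: √((0.0110·111.32)² + (-0.0544·60.3)²) = √(1.499449 + 10.760499) = 3.5014 km
F: √((0.0085·111.32)² + (0.0604·60.3)²) = √(0.895332 + 13.265038) = 3.7630 km
G: √((-0.0521·111.32)² + (0.0193·60.3)²) = √(33.637355 + 1.354407) = 5.9154 km
H: √((-0.0428·111.32)² + (0.0240·60.3)²) = √(22.700422 + 2.094388) = 4.9794 km
I: √((0.0566·111.32)² + (0.0356·60.3)²) = √(39.698972 + 4.608235) = 6.6564 km
J: √((-0.0225·111.32)² + (-0.0501·60.3)²) = √(6.273522 + 9.126622) = 3.9243 km
Threshold 1.85 km: A (1.2493 km) is within range.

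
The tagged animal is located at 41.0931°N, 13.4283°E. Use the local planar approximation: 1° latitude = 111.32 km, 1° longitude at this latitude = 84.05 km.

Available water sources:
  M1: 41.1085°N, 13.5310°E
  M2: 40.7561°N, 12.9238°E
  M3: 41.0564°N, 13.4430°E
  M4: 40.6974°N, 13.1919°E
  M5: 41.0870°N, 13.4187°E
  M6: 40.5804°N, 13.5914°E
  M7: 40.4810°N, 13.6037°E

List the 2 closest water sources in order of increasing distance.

M5, M3

Distances from 41.0931°N, 13.4283°E:
M1: √((0.0154·111.32)² + (0.1027·84.05)²) = √(2.938920 + 74.510302) = 8.8005 km
M2: √((-0.3370·111.32)² + (-0.5045·84.05)²) = √(1407.363220 + 1798.033490) = 56.6162 km
M3: √((-0.0367·111.32)² + (0.0147·84.05)²) = √(16.690853 + 1.526547) = 4.2682 km
M4: √((-0.3957·111.32)² + (-0.2364·84.05)²) = √(1940.342945 + 394.793851) = 48.3233 km
M5: √((-0.0061·111.32)² + (-0.0096·84.05)²) = √(0.461112 + 0.651055) = 1.0546 km
M6: √((-0.5127·111.32)² + (0.1631·84.05)²) = √(3257.414537 + 187.924480) = 58.6970 km
M7: √((-0.6121·111.32)² + (0.1754·84.05)²) = √(4642.919505 + 217.337473) = 69.7155 km
Sorted: M5 (1.0546 km) < M3 (4.2682 km) < M1 (8.8005 km) < M4 (48.3233 km) < …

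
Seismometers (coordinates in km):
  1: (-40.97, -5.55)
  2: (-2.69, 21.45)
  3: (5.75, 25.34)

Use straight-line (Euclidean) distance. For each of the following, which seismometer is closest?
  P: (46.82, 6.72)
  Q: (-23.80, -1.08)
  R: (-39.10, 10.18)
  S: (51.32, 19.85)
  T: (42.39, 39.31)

P at (46.82, 6.72):
  1: 88.64 km
  2: 51.65 km
  3: 45.09 km
  → nearest: 3 (45.09 km)
Q at (-23.80, -1.08):
  1: 17.74 km
  2: 30.87 km
  3: 39.64 km
  → nearest: 1 (17.74 km)
R at (-39.10, 10.18):
  1: 15.84 km
  2: 38.11 km
  3: 47.34 km
  → nearest: 1 (15.84 km)
S at (51.32, 19.85):
  1: 95.72 km
  2: 54.03 km
  3: 45.90 km
  → nearest: 3 (45.90 km)
T at (42.39, 39.31):
  1: 94.66 km
  2: 48.49 km
  3: 39.21 km
  → nearest: 3 (39.21 km)

P→3; Q→1; R→1; S→3; T→3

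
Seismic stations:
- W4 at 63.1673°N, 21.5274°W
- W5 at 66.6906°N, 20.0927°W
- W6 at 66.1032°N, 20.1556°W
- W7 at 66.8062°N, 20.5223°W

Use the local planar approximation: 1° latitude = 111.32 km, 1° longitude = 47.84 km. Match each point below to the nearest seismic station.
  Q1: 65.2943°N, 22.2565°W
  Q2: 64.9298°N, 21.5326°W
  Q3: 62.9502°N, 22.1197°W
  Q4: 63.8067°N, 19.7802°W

Q1 at 65.2943°N, 22.2565°W:
  W4: 239.3330 km
  W5: 186.7511 km
  W6: 134.9447 km
  W7: 187.6420 km
  → nearest: W6 (134.9447 km)
Q2 at 64.9298°N, 21.5326°W:
  W4: 196.2017 km
  W5: 207.7641 km
  W6: 146.2940 km
  W7: 214.3998 km
  → nearest: W6 (146.2940 km)
Q3 at 62.9502°N, 22.1197°W:
  W4: 37.2422 km
  W5: 427.5242 km
  W6: 363.3515 km
  W7: 435.9994 km
  → nearest: W4 (37.2422 km)
Q4 at 63.8067°N, 19.7802°W:
  W4: 109.7859 km
  W5: 321.3837 km
  W6: 256.2764 km
  W7: 335.7864 km
  → nearest: W4 (109.7859 km)

Q1→W6; Q2→W6; Q3→W4; Q4→W4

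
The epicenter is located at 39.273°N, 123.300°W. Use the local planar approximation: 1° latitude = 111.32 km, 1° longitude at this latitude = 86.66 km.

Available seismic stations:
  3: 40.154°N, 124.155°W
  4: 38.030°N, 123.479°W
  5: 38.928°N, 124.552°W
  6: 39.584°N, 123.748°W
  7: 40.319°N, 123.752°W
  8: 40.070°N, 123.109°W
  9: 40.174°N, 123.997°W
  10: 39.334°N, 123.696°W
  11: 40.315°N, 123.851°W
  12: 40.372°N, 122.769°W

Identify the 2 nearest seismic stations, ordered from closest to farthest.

Distances from 39.273°N, 123.300°W:
3: √((0.881·111.32)² + (-0.855·86.66)²) = √(9618.29764 + 5489.96529) = 122.916 km
4: √((-1.243·111.32)² + (-0.179·86.66)²) = √(19146.46722 + 240.62649) = 139.238 km
5: √((-0.345·111.32)² + (-1.252·86.66)²) = √(1474.97475 + 11771.88544) = 115.095 km
6: √((0.311·111.32)² + (-0.448·86.66)²) = √(1198.58041 + 1507.27813) = 52.018 km
7: √((1.046·111.32)² + (-0.452·86.66)²) = √(13558.44127 + 1534.31397) = 122.853 km
8: √((0.797·111.32)² + (0.191·86.66)²) = √(7871.60038 + 273.97069) = 90.253 km
9: √((0.901·111.32)² + (-0.697·86.66)²) = √(10059.95359 + 3648.40402) = 117.083 km
10: √((0.061·111.32)² + (-0.396·86.66)²) = √(46.11116 + 1177.68120) = 34.983 km
11: √((1.042·111.32)² + (-0.551·86.66)²) = √(13454.94210 + 2280.03003) = 125.439 km
12: √((1.099·111.32)² + (0.531·86.66)²) = √(14967.24198 + 2117.51459) = 130.709 km
Sorted: 10 (34.983 km) < 6 (52.018 km) < 8 (90.253 km) < 5 (115.095 km) < …

10, 6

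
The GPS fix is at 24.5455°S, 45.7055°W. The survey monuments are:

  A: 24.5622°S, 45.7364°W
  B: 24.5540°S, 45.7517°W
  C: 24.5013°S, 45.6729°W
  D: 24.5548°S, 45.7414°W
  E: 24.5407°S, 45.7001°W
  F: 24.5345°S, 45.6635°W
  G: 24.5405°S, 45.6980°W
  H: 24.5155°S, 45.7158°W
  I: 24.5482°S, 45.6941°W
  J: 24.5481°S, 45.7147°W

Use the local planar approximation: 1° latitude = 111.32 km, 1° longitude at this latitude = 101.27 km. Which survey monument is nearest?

Distances from 24.5455°S, 45.7055°W:
A: √((-0.0167·111.32)² + (-0.0309·101.27)²) = √(3.456045 + 9.792162) = 3.6398 km
B: √((-0.0085·111.32)² + (-0.0462·101.27)²) = √(0.895332 + 21.889990) = 4.7734 km
C: √((0.0442·111.32)² + (0.0326·101.27)²) = √(24.209785 + 10.899255) = 5.9253 km
D: √((-0.0093·111.32)² + (-0.0359·101.27)²) = √(1.071796 + 13.217536) = 3.7801 km
E: √((0.0048·111.32)² + (0.0054·101.27)²) = √(0.285515 + 0.299054) = 0.7646 km
F: √((0.0110·111.32)² + (0.0420·101.27)²) = √(1.499449 + 18.090901) = 4.4261 km
G: √((0.0050·111.32)² + (0.0075·101.27)²) = √(0.309804 + 0.576878) = 0.9416 km
H: √((0.0300·111.32)² + (-0.0103·101.27)²) = √(11.152928 + 1.088018) = 3.4987 km
I: √((-0.0027·111.32)² + (0.0114·101.27)²) = √(0.090339 + 1.332819) = 1.1930 km
J: √((-0.0026·111.32)² + (-0.0092·101.27)²) = √(0.083771 + 0.868035) = 0.9756 km
Minimum: E at 0.7646 km.

E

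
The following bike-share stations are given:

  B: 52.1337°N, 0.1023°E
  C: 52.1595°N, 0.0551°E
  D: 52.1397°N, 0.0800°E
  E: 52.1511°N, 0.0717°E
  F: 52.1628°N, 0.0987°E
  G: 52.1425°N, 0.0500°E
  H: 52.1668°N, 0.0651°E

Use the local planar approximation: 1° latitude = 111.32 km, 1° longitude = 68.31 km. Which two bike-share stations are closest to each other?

C and H

Pairwise distances:
B–C: 4.3179 km
B–D: 1.6633 km
B–E: 2.8498 km
B–F: 3.2487 km
B–G: 3.7045 km
B–H: 4.4760 km
C–D: 2.7841 km
C–E: 1.4698 km
C–F: 3.0009 km
C–G: 1.9242 km
C–H: 1.0616 km
D–E: 1.3899 km
D–F: 2.8713 km
D–G: 2.0729 km
D–H: 3.1838 km
E–F: 2.2579 km
E–G: 1.7646 km
E–H: 1.8049 km
F–G: 4.0216 km
F–H: 2.3380 km
G–H: 2.8951 km
Closest pair: C–H at 1.0616 km.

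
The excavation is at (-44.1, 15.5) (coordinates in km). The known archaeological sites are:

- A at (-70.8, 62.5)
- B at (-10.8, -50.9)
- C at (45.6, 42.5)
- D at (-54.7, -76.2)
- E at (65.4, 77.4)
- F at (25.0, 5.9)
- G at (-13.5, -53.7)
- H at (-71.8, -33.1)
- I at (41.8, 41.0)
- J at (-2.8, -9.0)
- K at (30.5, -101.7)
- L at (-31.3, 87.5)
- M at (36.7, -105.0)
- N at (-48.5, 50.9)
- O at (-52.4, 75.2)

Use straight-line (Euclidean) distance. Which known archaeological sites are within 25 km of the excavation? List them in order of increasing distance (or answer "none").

Distances from (-44.1, 15.5):
A: √((-26.7)² + (47.0)²) = √(712.890 + 2209.000) = 54.1 km
B: √((33.3)² + (-66.4)²) = √(1108.890 + 4408.960) = 74.3 km
C: √((89.7)² + (27.0)²) = √(8046.090 + 729.000) = 93.7 km
D: √((-10.6)² + (-91.7)²) = √(112.360 + 8408.890) = 92.3 km
E: √((109.5)² + (61.9)²) = √(11990.250 + 3831.610) = 125.8 km
F: √((69.1)² + (-9.6)²) = √(4774.810 + 92.160) = 69.8 km
G: √((30.6)² + (-69.2)²) = √(936.360 + 4788.640) = 75.7 km
H: √((-27.7)² + (-48.6)²) = √(767.290 + 2361.960) = 55.9 km
I: √((85.9)² + (25.5)²) = √(7378.810 + 650.250) = 89.6 km
J: √((41.3)² + (-24.5)²) = √(1705.690 + 600.250) = 48.0 km
K: √((74.6)² + (-117.2)²) = √(5565.160 + 13735.840) = 138.9 km
L: √((12.8)² + (72.0)²) = √(163.840 + 5184.000) = 73.1 km
M: √((80.8)² + (-120.5)²) = √(6528.640 + 14520.250) = 145.1 km
N: √((-4.4)² + (35.4)²) = √(19.360 + 1253.160) = 35.7 km
O: √((-8.3)² + (59.7)²) = √(68.890 + 3564.090) = 60.3 km
Threshold 25 km: none within range.

none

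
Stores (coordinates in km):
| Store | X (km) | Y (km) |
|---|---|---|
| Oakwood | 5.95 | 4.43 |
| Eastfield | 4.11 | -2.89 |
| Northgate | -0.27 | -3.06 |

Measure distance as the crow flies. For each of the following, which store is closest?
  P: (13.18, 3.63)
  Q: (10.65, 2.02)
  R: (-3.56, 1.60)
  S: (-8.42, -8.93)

P at (13.18, 3.63):
  Oakwood: √((-7.23)² + (0.80)²) = √(52.2729 + 0.6400) = 7.27 km
  Eastfield: √((-9.07)² + (-6.52)²) = √(82.2649 + 42.5104) = 11.17 km
  Northgate: √((-13.45)² + (-6.69)²) = √(180.9025 + 44.7561) = 15.02 km
  → nearest: Oakwood (7.27 km)
Q at (10.65, 2.02):
  Oakwood: √((-4.70)² + (2.41)²) = √(22.0900 + 5.8081) = 5.28 km
  Eastfield: √((-6.54)² + (-4.91)²) = √(42.7716 + 24.1081) = 8.18 km
  Northgate: √((-10.92)² + (-5.08)²) = √(119.2464 + 25.8064) = 12.04 km
  → nearest: Oakwood (5.28 km)
R at (-3.56, 1.60):
  Oakwood: √((9.51)² + (2.83)²) = √(90.4401 + 8.0089) = 9.92 km
  Eastfield: √((7.67)² + (-4.49)²) = √(58.8289 + 20.1601) = 8.89 km
  Northgate: √((3.29)² + (-4.66)²) = √(10.8241 + 21.7156) = 5.70 km
  → nearest: Northgate (5.70 km)
S at (-8.42, -8.93):
  Oakwood: √((14.37)² + (13.36)²) = √(206.4969 + 178.4896) = 19.62 km
  Eastfield: √((12.53)² + (6.04)²) = √(157.0009 + 36.4816) = 13.91 km
  Northgate: √((8.15)² + (5.87)²) = √(66.4225 + 34.4569) = 10.04 km
  → nearest: Northgate (10.04 km)

P→Oakwood; Q→Oakwood; R→Northgate; S→Northgate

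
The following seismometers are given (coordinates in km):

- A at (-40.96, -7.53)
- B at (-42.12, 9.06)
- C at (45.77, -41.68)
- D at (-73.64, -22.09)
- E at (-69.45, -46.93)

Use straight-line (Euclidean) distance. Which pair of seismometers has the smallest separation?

A and B

Pairwise distances:
A–B: √((-1.16)² + (16.59)²) = √(1.3456 + 275.2281) = 16.63 km
D–E: √((4.19)² + (-24.84)²) = √(17.5561 + 617.0256) = 25.19 km
A–D: √((-32.68)² + (-14.56)²) = √(1067.9824 + 211.9936) = 35.78 km
B–D: √((-31.52)² + (-31.15)²) = √(993.5104 + 970.3225) = 44.32 km
A–E: √((-28.49)² + (-39.40)²) = √(811.6801 + 1552.3600) = 48.62 km
B–E: √((-27.33)² + (-55.99)²) = √(746.9289 + 3134.8801) = 62.30 km
A–C: √((86.73)² + (-34.15)²) = √(7522.0929 + 1166.2225) = 93.21 km
B–C: √((87.89)² + (-50.74)²) = √(7724.6521 + 2574.5476) = 101.48 km
C–E: √((-115.22)² + (-5.25)²) = √(13275.6484 + 27.5625) = 115.34 km
C–D: √((-119.41)² + (19.59)²) = √(14258.7481 + 383.7681) = 121.01 km
Closest pair: A–B at 16.63 km.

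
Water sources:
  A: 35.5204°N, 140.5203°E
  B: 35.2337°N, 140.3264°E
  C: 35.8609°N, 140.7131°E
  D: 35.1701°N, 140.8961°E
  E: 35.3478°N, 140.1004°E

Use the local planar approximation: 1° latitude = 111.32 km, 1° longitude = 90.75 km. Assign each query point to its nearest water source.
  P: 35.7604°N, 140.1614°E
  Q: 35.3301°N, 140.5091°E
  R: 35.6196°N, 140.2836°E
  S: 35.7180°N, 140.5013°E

P at 35.7604°N, 140.1614°E:
  A: 42.1260 km
  B: 60.5141 km
  C: 51.3015 km
  D: 93.6137 km
  E: 46.2630 km
  → nearest: A (42.1260 km)
Q at 35.3301°N, 140.5091°E:
  A: 21.2086 km
  B: 19.7499 km
  C: 61.9209 km
  D: 39.3786 km
  E: 37.1418 km
  → nearest: B (19.7499 km)
R at 35.6196°N, 140.2836°E:
  A: 24.1528 km
  B: 43.1336 km
  C: 47.3366 km
  D: 74.7894 km
  E: 34.5236 km
  → nearest: A (24.1528 km)
S at 35.7180°N, 140.5013°E:
  A: 22.0643 km
  B: 56.2002 km
  C: 24.9498 km
  D: 70.7369 km
  E: 54.9722 km
  → nearest: A (22.0643 km)

P→A; Q→B; R→A; S→A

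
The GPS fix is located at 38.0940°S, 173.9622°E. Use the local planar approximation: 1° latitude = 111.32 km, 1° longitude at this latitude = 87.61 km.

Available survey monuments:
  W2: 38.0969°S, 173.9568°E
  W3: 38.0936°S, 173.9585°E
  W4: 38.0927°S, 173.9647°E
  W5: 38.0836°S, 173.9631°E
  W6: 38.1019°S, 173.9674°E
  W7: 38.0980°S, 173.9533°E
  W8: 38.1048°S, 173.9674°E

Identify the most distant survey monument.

W8

Distances from 38.0940°S, 173.9622°E:
W2: √((-0.0029·111.32)² + (-0.0054·87.61)²) = √(0.104218 + 0.223818) = 0.5727 km
W3: √((0.0004·111.32)² + (-0.0037·87.61)²) = √(0.001983 + 0.105078) = 0.3272 km
W4: √((0.0013·111.32)² + (0.0025·87.61)²) = √(0.020943 + 0.047972) = 0.2625 km
W5: √((0.0104·111.32)² + (0.0009·87.61)²) = √(1.340334 + 0.006217) = 1.1604 km
W6: √((-0.0079·111.32)² + (0.0052·87.61)²) = √(0.773394 + 0.207546) = 0.9904 km
W7: √((-0.0040·111.32)² + (-0.0089·87.61)²) = √(0.198274 + 0.607977) = 0.8979 km
W8: √((-0.0108·111.32)² + (0.0052·87.61)²) = √(1.445419 + 0.207546) = 1.2857 km
Maximum: W8 at 1.2857 km.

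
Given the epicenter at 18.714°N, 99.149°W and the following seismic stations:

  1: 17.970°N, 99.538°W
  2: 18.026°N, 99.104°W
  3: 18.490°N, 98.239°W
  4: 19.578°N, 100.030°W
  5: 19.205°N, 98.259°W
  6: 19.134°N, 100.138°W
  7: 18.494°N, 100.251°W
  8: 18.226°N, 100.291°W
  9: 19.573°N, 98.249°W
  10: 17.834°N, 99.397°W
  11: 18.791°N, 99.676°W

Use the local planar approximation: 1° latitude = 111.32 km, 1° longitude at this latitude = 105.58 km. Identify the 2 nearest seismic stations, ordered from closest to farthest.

Distances from 18.714°N, 99.149°W:
1: √((-0.744·111.32)² + (-0.389·105.58)²) = √(6859.49694 + 1686.79583) = 92.446 km
2: √((-0.688·111.32)² + (0.045·105.58)²) = √(5865.74625 + 22.57295) = 76.735 km
3: √((-0.224·111.32)² + (0.910·105.58)²) = √(621.78814 + 9230.94365) = 99.261 km
4: √((0.864·111.32)² + (-0.881·105.58)²) = √(9250.68473 + 8651.97254) = 133.801 km
5: √((0.491·111.32)² + (0.890·105.58)²) = √(2987.51008 + 8829.64674) = 108.707 km
6: √((0.420·111.32)² + (-0.989·105.58)²) = √(2185.97392 + 10903.24820) = 114.408 km
7: √((-0.220·111.32)² + (-1.102·105.58)²) = √(599.77969 + 13537.12703) = 118.899 km
8: √((-0.488·111.32)² + (-1.142·105.58)²) = √(2951.11436 + 14537.69400) = 132.245 km
9: √((0.859·111.32)² + (0.900·105.58)²) = √(9143.92643 + 9029.18048) = 134.808 km
10: √((-0.880·111.32)² + (-0.248·105.58)²) = √(9596.47507 + 685.59348) = 101.401 km
11: √((0.077·111.32)² + (-0.527·105.58)²) = √(73.47301 + 3095.88305) = 56.297 km
Sorted: 11 (56.297 km) < 2 (76.735 km) < 1 (92.446 km) < 3 (99.261 km) < …

11, 2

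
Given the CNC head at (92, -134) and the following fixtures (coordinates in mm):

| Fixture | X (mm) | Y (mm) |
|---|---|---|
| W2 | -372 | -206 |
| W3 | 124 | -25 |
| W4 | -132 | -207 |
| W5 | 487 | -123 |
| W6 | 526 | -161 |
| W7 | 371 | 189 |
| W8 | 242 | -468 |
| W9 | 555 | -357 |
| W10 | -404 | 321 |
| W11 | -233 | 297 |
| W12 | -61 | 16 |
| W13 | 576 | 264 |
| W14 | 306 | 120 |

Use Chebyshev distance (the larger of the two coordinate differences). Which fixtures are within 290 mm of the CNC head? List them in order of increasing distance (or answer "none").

W3, W12, W4, W14

Distances from (92, -134):
W2: max(|-464|, |-72|) = 464 mm
W3: max(|32|, |109|) = 109 mm
W4: max(|-224|, |-73|) = 224 mm
W5: max(|395|, |11|) = 395 mm
W6: max(|434|, |-27|) = 434 mm
W7: max(|279|, |323|) = 323 mm
W8: max(|150|, |-334|) = 334 mm
W9: max(|463|, |-223|) = 463 mm
W10: max(|-496|, |455|) = 496 mm
W11: max(|-325|, |431|) = 431 mm
W12: max(|-153|, |150|) = 153 mm
W13: max(|484|, |398|) = 484 mm
W14: max(|214|, |254|) = 254 mm
Threshold 290 mm: W3 (109 mm), W12 (153 mm), W4 (224 mm), W14 (254 mm) are within range.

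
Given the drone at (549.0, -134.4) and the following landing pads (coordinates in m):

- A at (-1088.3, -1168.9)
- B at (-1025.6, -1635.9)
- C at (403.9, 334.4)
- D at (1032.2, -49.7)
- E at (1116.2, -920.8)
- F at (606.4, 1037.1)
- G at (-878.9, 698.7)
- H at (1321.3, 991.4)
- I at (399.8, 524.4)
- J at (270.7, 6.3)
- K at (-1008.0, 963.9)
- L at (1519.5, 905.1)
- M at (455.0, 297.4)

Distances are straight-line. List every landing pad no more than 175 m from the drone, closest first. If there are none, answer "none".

none

Distances from (549.0, -134.4):
A: √((-1637.3)² + (-1034.5)²) = √(2680751.290 + 1070190.250) = 1936.7 m
B: √((-1574.6)² + (-1501.5)²) = √(2479365.160 + 2254502.250) = 2175.7 m
C: √((-145.1)² + (468.8)²) = √(21054.010 + 219773.440) = 490.7 m
D: √((483.2)² + (84.7)²) = √(233482.240 + 7174.090) = 490.6 m
E: √((567.2)² + (-786.4)²) = √(321715.840 + 618424.960) = 969.6 m
F: √((57.4)² + (1171.5)²) = √(3294.760 + 1372412.250) = 1172.9 m
G: √((-1427.9)² + (833.1)²) = √(2038898.410 + 694055.610) = 1653.2 m
H: √((772.3)² + (1125.8)²) = √(596447.290 + 1267425.640) = 1365.2 m
I: √((-149.2)² + (658.8)²) = √(22260.640 + 434017.440) = 675.5 m
J: √((-278.3)² + (140.7)²) = √(77450.890 + 19796.490) = 311.8 m
K: √((-1557.0)² + (1098.3)²) = √(2424249.000 + 1206262.890) = 1905.4 m
L: √((970.5)² + (1039.5)²) = √(941870.250 + 1080560.250) = 1422.1 m
M: √((-94.0)² + (431.8)²) = √(8836.000 + 186451.240) = 441.9 m
Threshold 175 m: none within range.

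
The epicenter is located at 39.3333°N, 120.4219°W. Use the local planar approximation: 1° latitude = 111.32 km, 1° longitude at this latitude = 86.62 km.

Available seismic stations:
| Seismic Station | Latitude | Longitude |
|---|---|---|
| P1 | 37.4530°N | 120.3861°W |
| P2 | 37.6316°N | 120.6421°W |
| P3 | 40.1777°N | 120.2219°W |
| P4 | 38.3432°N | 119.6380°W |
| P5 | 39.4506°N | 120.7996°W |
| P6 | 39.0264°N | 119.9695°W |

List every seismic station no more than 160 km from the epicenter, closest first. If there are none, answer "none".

P5, P6, P3, P4

Distances from 39.3333°N, 120.4219°W:
P1: 209.3380 km
P2: 190.3911 km
P3: 95.5817 km
P4: 129.4550 km
P5: 35.2260 km
P6: 51.9884 km
Threshold 160 km: P5 (35.2260 km), P6 (51.9884 km), P3 (95.5817 km), P4 (129.4550 km) are within range.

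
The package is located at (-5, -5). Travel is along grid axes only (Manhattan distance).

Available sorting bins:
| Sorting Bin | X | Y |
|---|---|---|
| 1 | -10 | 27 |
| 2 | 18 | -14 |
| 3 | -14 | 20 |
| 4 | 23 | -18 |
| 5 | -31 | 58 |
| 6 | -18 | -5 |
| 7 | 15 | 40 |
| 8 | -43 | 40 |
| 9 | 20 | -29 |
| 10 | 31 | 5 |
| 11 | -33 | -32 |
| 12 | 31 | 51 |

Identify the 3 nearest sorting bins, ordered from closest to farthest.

6, 2, 3

Distances from (-5, -5):
1: |-5| + |32| = 5 + 32 = 37
2: |23| + |-9| = 23 + 9 = 32
3: |-9| + |25| = 9 + 25 = 34
4: |28| + |-13| = 28 + 13 = 41
5: |-26| + |63| = 26 + 63 = 89
6: |-13| + |0| = 13 + 0 = 13
7: |20| + |45| = 20 + 45 = 65
8: |-38| + |45| = 38 + 45 = 83
9: |25| + |-24| = 25 + 24 = 49
10: |36| + |10| = 36 + 10 = 46
11: |-28| + |-27| = 28 + 27 = 55
12: |36| + |56| = 36 + 56 = 92
Sorted: 6 (13) < 2 (32) < 3 (34) < 1 (37) < 4 (41) < …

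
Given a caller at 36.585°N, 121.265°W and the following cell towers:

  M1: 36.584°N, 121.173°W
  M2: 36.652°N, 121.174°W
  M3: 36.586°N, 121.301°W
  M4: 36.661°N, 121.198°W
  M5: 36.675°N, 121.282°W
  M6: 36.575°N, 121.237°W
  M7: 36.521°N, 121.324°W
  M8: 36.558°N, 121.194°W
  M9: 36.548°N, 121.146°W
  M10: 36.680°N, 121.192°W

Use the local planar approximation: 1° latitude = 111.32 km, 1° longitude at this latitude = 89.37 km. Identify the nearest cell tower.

M6

Distances from 36.585°N, 121.265°W:
M1: √((-0.001·111.32)² + (0.092·89.37)²) = √(0.01239 + 67.60194) = 8.223 km
M2: √((0.067·111.32)² + (0.091·89.37)²) = √(55.62833 + 66.14032) = 11.035 km
M3: √((0.001·111.32)² + (-0.036·89.37)²) = √(0.01239 + 10.35115) = 3.219 km
M4: √((0.076·111.32)² + (0.067·89.37)²) = √(71.57701 + 35.85363) = 10.365 km
M5: √((0.090·111.32)² + (-0.017·89.37)²) = √(100.37635 + 2.30824) = 10.133 km
M6: √((-0.010·111.32)² + (0.028·89.37)²) = √(1.23921 + 6.26181) = 2.739 km
M7: √((-0.064·111.32)² + (-0.059·89.37)²) = √(50.75822 + 27.80274) = 8.863 km
M8: √((-0.027·111.32)² + (0.071·89.37)²) = √(9.03387 + 40.26245) = 7.021 km
M9: √((-0.037·111.32)² + (0.119·89.37)²) = √(16.96484 + 113.10386) = 11.405 km
M10: √((0.095·111.32)² + (0.073·89.37)²) = √(111.83909 + 42.56271) = 12.426 km
Minimum: M6 at 2.739 km.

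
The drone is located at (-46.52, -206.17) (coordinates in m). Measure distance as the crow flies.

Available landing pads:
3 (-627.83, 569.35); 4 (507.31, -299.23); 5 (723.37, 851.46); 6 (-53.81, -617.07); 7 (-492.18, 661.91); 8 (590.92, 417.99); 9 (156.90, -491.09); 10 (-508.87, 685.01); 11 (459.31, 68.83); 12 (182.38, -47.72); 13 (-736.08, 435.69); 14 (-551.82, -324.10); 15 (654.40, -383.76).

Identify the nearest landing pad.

12

Distances from (-46.52, -206.17):
3: √((-581.31)² + (775.52)²) = √(337921.3161 + 601431.2704) = 969.20 m
4: √((553.83)² + (-93.06)²) = √(306727.6689 + 8660.1636) = 561.59 m
5: √((769.89)² + (1057.63)²) = √(592730.6121 + 1118581.2169) = 1308.17 m
6: √((-7.29)² + (-410.90)²) = √(53.1441 + 168838.8100) = 410.96 m
7: √((-445.66)² + (868.08)²) = √(198612.8356 + 753562.8864) = 975.79 m
8: √((637.44)² + (624.16)²) = √(406329.7536 + 389575.7056) = 892.14 m
9: √((203.42)² + (-284.92)²) = √(41379.6964 + 81179.4064) = 350.08 m
10: √((-462.35)² + (891.18)²) = √(213767.5225 + 794201.7924) = 1003.98 m
11: √((505.83)² + (275.00)²) = √(255863.9889 + 75625.0000) = 575.75 m
12: √((228.90)² + (158.45)²) = √(52395.2100 + 25106.4025) = 278.39 m
13: √((-689.56)² + (641.86)²) = √(475492.9936 + 411984.2596) = 942.06 m
14: √((-505.30)² + (-117.93)²) = √(255328.0900 + 13907.4849) = 518.88 m
15: √((700.92)² + (-177.59)²) = √(491288.8464 + 31538.2081) = 723.07 m
Minimum: 12 at 278.39 m.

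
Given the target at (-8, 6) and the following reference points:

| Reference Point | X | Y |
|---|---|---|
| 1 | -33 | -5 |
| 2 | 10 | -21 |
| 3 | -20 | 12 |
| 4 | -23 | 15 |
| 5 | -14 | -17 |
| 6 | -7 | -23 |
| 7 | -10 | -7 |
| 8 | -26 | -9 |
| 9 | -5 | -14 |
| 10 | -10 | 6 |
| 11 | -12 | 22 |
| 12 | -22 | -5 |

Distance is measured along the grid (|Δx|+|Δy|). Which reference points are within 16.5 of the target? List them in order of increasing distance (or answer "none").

10, 7

Distances from (-8, 6):
1: |-25| + |-11| = 25 + 11 = 36
2: |18| + |-27| = 18 + 27 = 45
3: |-12| + |6| = 12 + 6 = 18
4: |-15| + |9| = 15 + 9 = 24
5: |-6| + |-23| = 6 + 23 = 29
6: |1| + |-29| = 1 + 29 = 30
7: |-2| + |-13| = 2 + 13 = 15
8: |-18| + |-15| = 18 + 15 = 33
9: |3| + |-20| = 3 + 20 = 23
10: |-2| + |0| = 2 + 0 = 2
11: |-4| + |16| = 4 + 16 = 20
12: |-14| + |-11| = 14 + 11 = 25
Threshold 16.5: 10 (2), 7 (15) are within range.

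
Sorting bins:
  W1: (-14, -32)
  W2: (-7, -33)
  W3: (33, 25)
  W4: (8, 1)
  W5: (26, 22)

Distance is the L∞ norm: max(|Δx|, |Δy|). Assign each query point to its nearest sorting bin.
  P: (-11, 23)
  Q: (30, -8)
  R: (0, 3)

P at (-11, 23):
  W1: max(|-3|, |-55|) = 55
  W2: max(|4|, |-56|) = 56
  W3: max(|44|, |2|) = 44
  W4: max(|19|, |-22|) = 22
  W5: max(|37|, |-1|) = 37
  → nearest: W4 (22)
Q at (30, -8):
  W1: max(|-44|, |-24|) = 44
  W2: max(|-37|, |-25|) = 37
  W3: max(|3|, |33|) = 33
  W4: max(|-22|, |9|) = 22
  W5: max(|-4|, |30|) = 30
  → nearest: W4 (22)
R at (0, 3):
  W1: max(|-14|, |-35|) = 35
  W2: max(|-7|, |-36|) = 36
  W3: max(|33|, |22|) = 33
  W4: max(|8|, |-2|) = 8
  W5: max(|26|, |19|) = 26
  → nearest: W4 (8)

P→W4; Q→W4; R→W4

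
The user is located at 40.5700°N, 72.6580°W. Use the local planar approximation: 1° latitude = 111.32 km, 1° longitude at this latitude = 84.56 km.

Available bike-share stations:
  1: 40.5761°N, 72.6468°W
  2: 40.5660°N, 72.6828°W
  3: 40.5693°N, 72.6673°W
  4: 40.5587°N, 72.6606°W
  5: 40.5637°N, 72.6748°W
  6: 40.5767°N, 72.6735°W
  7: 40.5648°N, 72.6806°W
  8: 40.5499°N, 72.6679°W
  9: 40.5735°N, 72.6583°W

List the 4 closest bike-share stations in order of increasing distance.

9, 3, 1, 4

Distances from 40.5700°N, 72.6580°W:
1: √((0.0061·111.32)² + (0.0112·84.56)²) = √(0.461112 + 0.896945) = 1.1654 km
2: √((-0.0040·111.32)² + (-0.0248·84.56)²) = √(0.198274 + 4.397778) = 2.1438 km
3: √((-0.0007·111.32)² + (-0.0093·84.56)²) = √(0.006072 + 0.618438) = 0.7903 km
4: √((-0.0113·111.32)² + (-0.0026·84.56)²) = √(1.582353 + 0.048337) = 1.2770 km
5: √((-0.0063·111.32)² + (-0.0168·84.56)²) = √(0.491844 + 2.018127) = 1.5843 km
6: √((0.0067·111.32)² + (-0.0155·84.56)²) = √(0.556283 + 1.717882) = 1.5080 km
7: √((-0.0052·111.32)² + (-0.0226·84.56)²) = √(0.335084 + 3.652135) = 1.9968 km
8: √((-0.0201·111.32)² + (-0.0099·84.56)²) = √(5.006549 + 0.700810) = 2.3890 km
9: √((0.0035·111.32)² + (-0.0003·84.56)²) = √(0.151804 + 0.000644) = 0.3904 km
Sorted: 9 (0.3904 km) < 3 (0.7903 km) < 1 (1.1654 km) < 4 (1.2770 km) < 6 (1.5080 km) < 5 (1.5843 km) < …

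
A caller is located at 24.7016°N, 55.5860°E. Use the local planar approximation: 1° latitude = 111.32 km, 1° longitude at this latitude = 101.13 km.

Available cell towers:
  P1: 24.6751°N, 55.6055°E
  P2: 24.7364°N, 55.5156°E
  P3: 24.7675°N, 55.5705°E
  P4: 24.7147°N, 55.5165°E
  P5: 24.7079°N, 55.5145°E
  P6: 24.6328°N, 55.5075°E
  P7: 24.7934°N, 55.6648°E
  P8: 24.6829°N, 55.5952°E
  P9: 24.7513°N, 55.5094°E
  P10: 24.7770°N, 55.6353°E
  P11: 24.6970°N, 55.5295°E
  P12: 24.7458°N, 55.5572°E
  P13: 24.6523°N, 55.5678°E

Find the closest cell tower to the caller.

Distances from 24.7016°N, 55.5860°E:
P1: √((-0.0265·111.32)² + (0.0195·101.13)²) = √(8.702382 + 3.888922) = 3.5484 km
P2: √((0.0348·111.32)² + (-0.0704·101.13)²) = √(15.007380 + 50.688021) = 8.1053 km
P3: √((0.0659·111.32)² + (-0.0155·101.13)²) = √(53.816720 + 2.457103) = 7.5016 km
P4: √((0.0131·111.32)² + (-0.0695·101.13)²) = √(2.126616 + 49.400304) = 7.1782 km
P5: √((0.0063·111.32)² + (-0.0715·101.13)²) = √(0.491844 + 52.284396) = 7.2647 km
P6: √((-0.0688·111.32)² + (-0.0785·101.13)²) = √(58.657463 + 63.023037) = 11.0309 km
P7: √((0.0918·111.32)² + (0.0788·101.13)²) = √(104.431558 + 63.505662) = 12.9591 km
P8: √((-0.0187·111.32)² + (0.0092·101.13)²) = √(4.333408 + 0.865637) = 2.2801 km
P9: √((0.0497·111.32)² + (-0.0766·101.13)²) = √(30.609707 + 60.009161) = 9.5194 km
P10: √((0.0754·111.32)² + (0.0493·101.13)²) = √(70.451312 + 24.857294) = 9.7626 km
P11: √((-0.0046·111.32)² + (-0.0565·101.13)²) = √(0.262218 + 32.648025) = 5.7367 km
P12: √((0.0442·111.32)² + (-0.0288·101.13)²) = √(24.209785 + 8.482913) = 5.7178 km
P13: √((-0.0493·111.32)² + (-0.0182·101.13)²) = √(30.118978 + 3.387683) = 5.7885 km
Minimum: P8 at 2.2801 km.

P8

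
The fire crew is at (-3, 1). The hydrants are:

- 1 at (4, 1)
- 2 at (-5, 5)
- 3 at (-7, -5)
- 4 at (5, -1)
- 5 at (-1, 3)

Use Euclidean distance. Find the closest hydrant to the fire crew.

Distances from (-3, 1):
1: 7.0
2: 4.5
3: 7.2
4: 8.2
5: 2.8
Minimum: 5 at 2.8.

5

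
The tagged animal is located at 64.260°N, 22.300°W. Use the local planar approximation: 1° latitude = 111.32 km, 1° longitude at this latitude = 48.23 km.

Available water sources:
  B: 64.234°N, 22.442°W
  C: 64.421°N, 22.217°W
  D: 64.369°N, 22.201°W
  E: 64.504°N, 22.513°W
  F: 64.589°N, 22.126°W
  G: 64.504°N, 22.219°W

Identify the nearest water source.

Distances from 64.260°N, 22.300°W:
B: √((-0.026·111.32)² + (-0.142·48.23)²) = √(8.37709 + 46.90414) = 7.435 km
C: √((0.161·111.32)² + (0.083·48.23)²) = √(321.21672 + 16.02473) = 18.364 km
D: √((0.109·111.32)² + (0.099·48.23)²) = √(147.23104 + 22.79843) = 13.040 km
E: √((0.244·111.32)² + (-0.213·48.23)²) = √(737.77859 + 105.53432) = 29.040 km
F: √((0.329·111.32)² + (0.174·48.23)²) = √(1341.33789 + 70.42600) = 37.573 km
G: √((0.244·111.32)² + (0.081·48.23)²) = √(737.77859 + 15.26176) = 27.442 km
Minimum: B at 7.435 km.

B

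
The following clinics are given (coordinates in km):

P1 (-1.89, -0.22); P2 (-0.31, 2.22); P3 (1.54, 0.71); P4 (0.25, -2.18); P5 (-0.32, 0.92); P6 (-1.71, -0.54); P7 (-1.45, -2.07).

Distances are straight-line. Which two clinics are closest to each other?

P1 and P6

Pairwise distances:
P1–P2: 2.907 km
P1–P3: 3.554 km
P1–P4: 2.902 km
P1–P5: 1.940 km
P1–P6: 0.367 km
P1–P7: 1.902 km
P2–P3: 2.388 km
P2–P4: 4.435 km
P2–P5: 1.300 km
P2–P6: 3.095 km
P2–P7: 4.439 km
P3–P4: 3.165 km
P3–P5: 1.872 km
P3–P6: 3.482 km
P3–P7: 4.083 km
P4–P5: 3.152 km
P4–P6: 2.556 km
P4–P7: 1.704 km
P5–P6: 2.016 km
P5–P7: 3.196 km
P6–P7: 1.552 km
Closest pair: P1–P6 at 0.367 km.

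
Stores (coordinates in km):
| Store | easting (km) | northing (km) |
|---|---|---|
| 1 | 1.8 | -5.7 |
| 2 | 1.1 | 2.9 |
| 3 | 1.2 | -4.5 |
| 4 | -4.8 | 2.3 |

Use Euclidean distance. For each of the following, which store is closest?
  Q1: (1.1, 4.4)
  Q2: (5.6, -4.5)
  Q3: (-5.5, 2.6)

Q1→2; Q2→1; Q3→4

Q1 at (1.1, 4.4):
  1: √((0.7)² + (-10.1)²) = √(0.490 + 102.010) = 10.1 km
  2: √((0.0)² + (-1.5)²) = √(0.000 + 2.250) = 1.5 km
  3: √((0.1)² + (-8.9)²) = √(0.010 + 79.210) = 8.9 km
  4: √((-5.9)² + (-2.1)²) = √(34.810 + 4.410) = 6.3 km
  → nearest: 2 (1.5 km)
Q2 at (5.6, -4.5):
  1: √((-3.8)² + (-1.2)²) = √(14.440 + 1.440) = 4.0 km
  2: √((-4.5)² + (7.4)²) = √(20.250 + 54.760) = 8.7 km
  3: √((-4.4)² + (0.0)²) = √(19.360 + 0.000) = 4.4 km
  4: √((-10.4)² + (6.8)²) = √(108.160 + 46.240) = 12.4 km
  → nearest: 1 (4.0 km)
Q3 at (-5.5, 2.6):
  1: √((7.3)² + (-8.3)²) = √(53.290 + 68.890) = 11.1 km
  2: √((6.6)² + (0.3)²) = √(43.560 + 0.090) = 6.6 km
  3: √((6.7)² + (-7.1)²) = √(44.890 + 50.410) = 9.8 km
  4: √((0.7)² + (-0.3)²) = √(0.490 + 0.090) = 0.8 km
  → nearest: 4 (0.8 km)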